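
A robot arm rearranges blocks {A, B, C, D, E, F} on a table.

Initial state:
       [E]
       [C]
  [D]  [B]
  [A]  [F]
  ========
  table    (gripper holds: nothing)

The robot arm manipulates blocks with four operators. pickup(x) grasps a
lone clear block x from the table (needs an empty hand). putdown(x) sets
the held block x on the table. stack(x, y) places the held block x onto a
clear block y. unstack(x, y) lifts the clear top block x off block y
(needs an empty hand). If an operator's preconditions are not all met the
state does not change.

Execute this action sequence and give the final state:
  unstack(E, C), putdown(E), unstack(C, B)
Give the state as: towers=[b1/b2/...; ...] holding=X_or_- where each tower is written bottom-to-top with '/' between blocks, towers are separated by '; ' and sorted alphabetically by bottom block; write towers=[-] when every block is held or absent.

step 1 (unstack(E, C)): towers=[A/D; F/B/C] holding=E
step 2 (putdown(E)): towers=[A/D; E; F/B/C] holding=-
step 3 (unstack(C, B)): towers=[A/D; E; F/B] holding=C

towers=[A/D; E; F/B] holding=C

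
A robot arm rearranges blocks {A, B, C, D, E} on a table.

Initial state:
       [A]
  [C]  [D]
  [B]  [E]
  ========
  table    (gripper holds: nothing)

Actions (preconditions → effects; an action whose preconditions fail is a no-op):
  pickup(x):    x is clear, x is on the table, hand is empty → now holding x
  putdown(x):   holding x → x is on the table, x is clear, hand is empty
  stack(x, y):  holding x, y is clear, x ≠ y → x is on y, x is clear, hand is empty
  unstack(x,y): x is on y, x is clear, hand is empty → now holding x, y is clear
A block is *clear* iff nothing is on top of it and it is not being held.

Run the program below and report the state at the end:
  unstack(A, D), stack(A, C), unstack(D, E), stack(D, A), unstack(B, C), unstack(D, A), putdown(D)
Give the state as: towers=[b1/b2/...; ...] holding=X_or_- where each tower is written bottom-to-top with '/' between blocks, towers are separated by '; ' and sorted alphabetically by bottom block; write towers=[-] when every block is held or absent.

step 1 (unstack(A, D)): towers=[B/C; E/D] holding=A
step 2 (stack(A, C)): towers=[B/C/A; E/D] holding=-
step 3 (unstack(D, E)): towers=[B/C/A; E] holding=D
step 4 (stack(D, A)): towers=[B/C/A/D; E] holding=-
step 5 (unstack(B, C)) [no-op]: towers=[B/C/A/D; E] holding=-
step 6 (unstack(D, A)): towers=[B/C/A; E] holding=D
step 7 (putdown(D)): towers=[B/C/A; D; E] holding=-

towers=[B/C/A; D; E] holding=-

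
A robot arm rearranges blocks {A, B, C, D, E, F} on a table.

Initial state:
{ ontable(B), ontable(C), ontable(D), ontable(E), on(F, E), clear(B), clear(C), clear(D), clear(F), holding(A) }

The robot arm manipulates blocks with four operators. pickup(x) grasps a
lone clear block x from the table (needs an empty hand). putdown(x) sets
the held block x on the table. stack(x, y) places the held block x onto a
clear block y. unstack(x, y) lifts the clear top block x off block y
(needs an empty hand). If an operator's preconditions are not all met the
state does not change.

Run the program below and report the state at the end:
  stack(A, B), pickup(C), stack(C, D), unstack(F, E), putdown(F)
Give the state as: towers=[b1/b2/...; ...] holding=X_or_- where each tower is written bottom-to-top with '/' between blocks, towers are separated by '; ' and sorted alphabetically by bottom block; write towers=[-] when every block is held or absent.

towers=[B/A; D/C; E; F] holding=-

step 1 (stack(A, B)): towers=[B/A; C; D; E/F] holding=-
step 2 (pickup(C)): towers=[B/A; D; E/F] holding=C
step 3 (stack(C, D)): towers=[B/A; D/C; E/F] holding=-
step 4 (unstack(F, E)): towers=[B/A; D/C; E] holding=F
step 5 (putdown(F)): towers=[B/A; D/C; E; F] holding=-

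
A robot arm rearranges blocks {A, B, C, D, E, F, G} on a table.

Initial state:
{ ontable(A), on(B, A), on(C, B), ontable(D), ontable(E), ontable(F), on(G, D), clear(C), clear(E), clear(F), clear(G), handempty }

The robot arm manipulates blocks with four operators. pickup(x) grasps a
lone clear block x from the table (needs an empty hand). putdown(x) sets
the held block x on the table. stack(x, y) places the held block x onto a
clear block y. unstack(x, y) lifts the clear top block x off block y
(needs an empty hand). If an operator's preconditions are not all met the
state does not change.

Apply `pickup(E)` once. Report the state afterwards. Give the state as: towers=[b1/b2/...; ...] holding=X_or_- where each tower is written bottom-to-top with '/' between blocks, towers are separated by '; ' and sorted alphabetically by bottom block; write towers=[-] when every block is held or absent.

towers=[A/B/C; D/G; F] holding=E

before: towers=[A/B/C; D/G; E; F] holding=-
pre[pickup(E)]: clear(E) ✓, ontable(E) ✓, handempty ✓
all met → apply pickup(E)
after:  towers=[A/B/C; D/G; F] holding=E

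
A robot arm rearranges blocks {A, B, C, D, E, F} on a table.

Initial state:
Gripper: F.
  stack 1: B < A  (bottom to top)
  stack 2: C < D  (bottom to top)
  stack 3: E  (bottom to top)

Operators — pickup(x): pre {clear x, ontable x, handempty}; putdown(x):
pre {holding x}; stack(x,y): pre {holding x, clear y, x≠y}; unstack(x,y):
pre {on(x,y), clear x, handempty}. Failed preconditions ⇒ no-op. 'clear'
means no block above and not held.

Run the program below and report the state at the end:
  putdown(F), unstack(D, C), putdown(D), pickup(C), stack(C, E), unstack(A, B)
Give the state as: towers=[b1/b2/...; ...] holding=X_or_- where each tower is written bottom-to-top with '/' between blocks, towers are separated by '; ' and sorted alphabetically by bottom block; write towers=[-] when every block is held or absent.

step 1 (putdown(F)): towers=[B/A; C/D; E; F] holding=-
step 2 (unstack(D, C)): towers=[B/A; C; E; F] holding=D
step 3 (putdown(D)): towers=[B/A; C; D; E; F] holding=-
step 4 (pickup(C)): towers=[B/A; D; E; F] holding=C
step 5 (stack(C, E)): towers=[B/A; D; E/C; F] holding=-
step 6 (unstack(A, B)): towers=[B; D; E/C; F] holding=A

towers=[B; D; E/C; F] holding=A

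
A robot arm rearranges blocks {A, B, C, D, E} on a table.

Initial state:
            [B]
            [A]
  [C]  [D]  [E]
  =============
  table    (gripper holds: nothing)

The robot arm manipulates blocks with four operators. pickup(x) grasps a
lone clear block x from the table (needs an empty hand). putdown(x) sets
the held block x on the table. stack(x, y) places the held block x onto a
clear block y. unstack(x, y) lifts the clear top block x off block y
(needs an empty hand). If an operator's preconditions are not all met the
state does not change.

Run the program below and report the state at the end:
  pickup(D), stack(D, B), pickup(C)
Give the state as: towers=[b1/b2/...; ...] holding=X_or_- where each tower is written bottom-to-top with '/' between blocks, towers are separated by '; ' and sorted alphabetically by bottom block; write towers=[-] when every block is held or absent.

step 1 (pickup(D)): towers=[C; E/A/B] holding=D
step 2 (stack(D, B)): towers=[C; E/A/B/D] holding=-
step 3 (pickup(C)): towers=[E/A/B/D] holding=C

towers=[E/A/B/D] holding=C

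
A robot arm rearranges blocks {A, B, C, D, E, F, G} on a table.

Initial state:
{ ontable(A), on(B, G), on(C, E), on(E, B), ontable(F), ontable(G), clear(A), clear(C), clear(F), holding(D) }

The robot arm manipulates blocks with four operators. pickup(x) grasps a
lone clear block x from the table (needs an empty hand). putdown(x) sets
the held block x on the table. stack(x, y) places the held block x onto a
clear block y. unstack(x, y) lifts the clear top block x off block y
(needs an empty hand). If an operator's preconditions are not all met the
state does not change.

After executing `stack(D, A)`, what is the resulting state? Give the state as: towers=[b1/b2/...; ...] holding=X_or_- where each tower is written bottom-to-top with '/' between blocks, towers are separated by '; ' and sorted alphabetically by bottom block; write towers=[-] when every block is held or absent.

before: towers=[A; F; G/B/E/C] holding=D
pre[stack(D, A)]: holding(D) yes, clear(A) yes, D≠A yes
all met → apply stack(D, A)
after:  towers=[A/D; F; G/B/E/C] holding=-

towers=[A/D; F; G/B/E/C] holding=-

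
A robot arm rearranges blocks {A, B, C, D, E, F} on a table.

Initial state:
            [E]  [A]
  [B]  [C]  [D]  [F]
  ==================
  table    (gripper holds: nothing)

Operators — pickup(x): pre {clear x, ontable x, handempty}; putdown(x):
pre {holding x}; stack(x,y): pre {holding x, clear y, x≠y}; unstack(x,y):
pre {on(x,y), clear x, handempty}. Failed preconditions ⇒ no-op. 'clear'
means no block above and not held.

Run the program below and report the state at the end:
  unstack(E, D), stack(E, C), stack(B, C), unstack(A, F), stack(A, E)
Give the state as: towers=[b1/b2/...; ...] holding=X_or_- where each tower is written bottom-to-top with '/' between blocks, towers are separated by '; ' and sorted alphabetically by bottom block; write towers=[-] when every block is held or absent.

step 1 (unstack(E, D)): towers=[B; C; D; F/A] holding=E
step 2 (stack(E, C)): towers=[B; C/E; D; F/A] holding=-
step 3 (stack(B, C)) [no-op]: towers=[B; C/E; D; F/A] holding=-
step 4 (unstack(A, F)): towers=[B; C/E; D; F] holding=A
step 5 (stack(A, E)): towers=[B; C/E/A; D; F] holding=-

towers=[B; C/E/A; D; F] holding=-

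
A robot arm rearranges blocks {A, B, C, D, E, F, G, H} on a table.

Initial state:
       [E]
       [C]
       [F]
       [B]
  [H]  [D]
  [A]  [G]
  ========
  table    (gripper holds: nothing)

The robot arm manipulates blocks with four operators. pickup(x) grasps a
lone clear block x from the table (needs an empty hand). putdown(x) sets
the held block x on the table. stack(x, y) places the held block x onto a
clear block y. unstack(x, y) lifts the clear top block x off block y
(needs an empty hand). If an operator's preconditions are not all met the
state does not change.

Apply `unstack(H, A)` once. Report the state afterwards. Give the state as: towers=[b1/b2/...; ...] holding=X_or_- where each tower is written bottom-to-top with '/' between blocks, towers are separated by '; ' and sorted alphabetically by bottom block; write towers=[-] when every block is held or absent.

towers=[A; G/D/B/F/C/E] holding=H

before: towers=[A/H; G/D/B/F/C/E] holding=-
pre[unstack(H, A)]: on(H,A) yes, clear(H) yes, handempty yes
all met → apply unstack(H, A)
after:  towers=[A; G/D/B/F/C/E] holding=H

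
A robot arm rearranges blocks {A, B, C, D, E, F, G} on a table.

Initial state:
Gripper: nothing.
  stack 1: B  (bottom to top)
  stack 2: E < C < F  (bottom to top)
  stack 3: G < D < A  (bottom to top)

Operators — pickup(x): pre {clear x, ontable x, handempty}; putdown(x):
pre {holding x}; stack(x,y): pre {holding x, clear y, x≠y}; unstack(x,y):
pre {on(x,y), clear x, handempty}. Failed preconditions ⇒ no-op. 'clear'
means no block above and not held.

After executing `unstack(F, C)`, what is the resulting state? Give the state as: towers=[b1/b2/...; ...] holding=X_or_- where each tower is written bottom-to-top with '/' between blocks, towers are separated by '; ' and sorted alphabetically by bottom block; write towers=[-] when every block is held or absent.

before: towers=[B; E/C/F; G/D/A] holding=-
pre[unstack(F, C)]: on(F,C) ok, clear(F) ok, handempty ok
all met → apply unstack(F, C)
after:  towers=[B; E/C; G/D/A] holding=F

towers=[B; E/C; G/D/A] holding=F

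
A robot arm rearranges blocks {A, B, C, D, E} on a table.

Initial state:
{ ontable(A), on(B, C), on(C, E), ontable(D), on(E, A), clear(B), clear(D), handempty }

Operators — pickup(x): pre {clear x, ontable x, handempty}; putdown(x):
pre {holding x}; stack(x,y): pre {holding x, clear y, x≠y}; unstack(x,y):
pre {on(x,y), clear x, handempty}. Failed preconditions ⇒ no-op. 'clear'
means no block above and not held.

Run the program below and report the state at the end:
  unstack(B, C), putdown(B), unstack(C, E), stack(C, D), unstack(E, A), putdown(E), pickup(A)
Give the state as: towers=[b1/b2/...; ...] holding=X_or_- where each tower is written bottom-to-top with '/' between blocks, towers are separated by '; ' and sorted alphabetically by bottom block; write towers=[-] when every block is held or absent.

step 1 (unstack(B, C)): towers=[A/E/C; D] holding=B
step 2 (putdown(B)): towers=[A/E/C; B; D] holding=-
step 3 (unstack(C, E)): towers=[A/E; B; D] holding=C
step 4 (stack(C, D)): towers=[A/E; B; D/C] holding=-
step 5 (unstack(E, A)): towers=[A; B; D/C] holding=E
step 6 (putdown(E)): towers=[A; B; D/C; E] holding=-
step 7 (pickup(A)): towers=[B; D/C; E] holding=A

towers=[B; D/C; E] holding=A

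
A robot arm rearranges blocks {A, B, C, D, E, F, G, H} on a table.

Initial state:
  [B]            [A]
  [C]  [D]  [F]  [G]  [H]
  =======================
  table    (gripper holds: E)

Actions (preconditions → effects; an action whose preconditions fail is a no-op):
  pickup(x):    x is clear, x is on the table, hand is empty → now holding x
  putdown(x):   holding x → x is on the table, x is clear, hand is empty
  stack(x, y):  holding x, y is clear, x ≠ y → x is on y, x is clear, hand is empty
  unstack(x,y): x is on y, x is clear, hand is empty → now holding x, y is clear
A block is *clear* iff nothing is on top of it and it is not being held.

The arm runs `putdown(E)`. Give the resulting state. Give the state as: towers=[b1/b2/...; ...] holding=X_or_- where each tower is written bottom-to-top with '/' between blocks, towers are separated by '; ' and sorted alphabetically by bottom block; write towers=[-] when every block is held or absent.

towers=[C/B; D; E; F; G/A; H] holding=-

before: towers=[C/B; D; F; G/A; H] holding=E
pre[putdown(E)]: holding(E) ✓
all met → apply putdown(E)
after:  towers=[C/B; D; E; F; G/A; H] holding=-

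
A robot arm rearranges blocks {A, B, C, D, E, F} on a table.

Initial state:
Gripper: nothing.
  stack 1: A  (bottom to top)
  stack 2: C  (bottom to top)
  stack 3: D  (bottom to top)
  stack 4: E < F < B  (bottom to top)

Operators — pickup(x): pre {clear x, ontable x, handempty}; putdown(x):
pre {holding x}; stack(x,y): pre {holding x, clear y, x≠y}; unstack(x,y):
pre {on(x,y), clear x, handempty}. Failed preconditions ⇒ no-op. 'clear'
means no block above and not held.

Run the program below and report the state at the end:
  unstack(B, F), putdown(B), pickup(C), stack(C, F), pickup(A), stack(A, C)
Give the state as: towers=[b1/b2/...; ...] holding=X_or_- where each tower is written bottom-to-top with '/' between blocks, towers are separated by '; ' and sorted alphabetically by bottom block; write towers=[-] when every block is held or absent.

step 1 (unstack(B, F)): towers=[A; C; D; E/F] holding=B
step 2 (putdown(B)): towers=[A; B; C; D; E/F] holding=-
step 3 (pickup(C)): towers=[A; B; D; E/F] holding=C
step 4 (stack(C, F)): towers=[A; B; D; E/F/C] holding=-
step 5 (pickup(A)): towers=[B; D; E/F/C] holding=A
step 6 (stack(A, C)): towers=[B; D; E/F/C/A] holding=-

towers=[B; D; E/F/C/A] holding=-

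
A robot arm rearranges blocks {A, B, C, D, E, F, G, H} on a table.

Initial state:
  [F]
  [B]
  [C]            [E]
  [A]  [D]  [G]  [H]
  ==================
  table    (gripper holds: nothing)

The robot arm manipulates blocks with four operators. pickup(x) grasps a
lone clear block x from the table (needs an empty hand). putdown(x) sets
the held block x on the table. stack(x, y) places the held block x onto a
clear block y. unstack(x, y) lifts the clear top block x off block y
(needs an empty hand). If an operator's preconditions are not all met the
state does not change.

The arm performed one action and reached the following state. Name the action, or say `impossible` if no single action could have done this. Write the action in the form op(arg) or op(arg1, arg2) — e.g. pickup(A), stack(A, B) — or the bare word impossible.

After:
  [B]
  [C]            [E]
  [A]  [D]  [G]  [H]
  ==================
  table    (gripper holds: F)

unstack(F, B)

target: towers=[A/C/B; D; G; H/E] holding=F
         pickup(G) → towers=[A/C/B/F; D; H/E] holding=G
     unstack(E, H) → towers=[A/C/B/F; D; G; H] holding=E
     unstack(F, B) → towers=[A/C/B; D; G; H/E] holding=F  ← match
         pickup(D) → towers=[A/C/B/F; G; H/E] holding=D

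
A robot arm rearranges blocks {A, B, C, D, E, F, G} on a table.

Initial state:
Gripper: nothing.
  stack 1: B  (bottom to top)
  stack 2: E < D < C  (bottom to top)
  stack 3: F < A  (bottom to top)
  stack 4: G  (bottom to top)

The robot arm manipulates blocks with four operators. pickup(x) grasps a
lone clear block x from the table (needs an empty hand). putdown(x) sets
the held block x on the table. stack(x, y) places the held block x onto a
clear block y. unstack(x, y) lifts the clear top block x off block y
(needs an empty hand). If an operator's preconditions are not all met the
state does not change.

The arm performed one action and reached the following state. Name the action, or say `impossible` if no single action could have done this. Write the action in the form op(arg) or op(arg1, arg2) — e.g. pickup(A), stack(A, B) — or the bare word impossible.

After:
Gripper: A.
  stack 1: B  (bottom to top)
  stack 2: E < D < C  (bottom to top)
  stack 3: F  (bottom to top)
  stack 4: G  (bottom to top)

target: towers=[B; E/D/C; F; G] holding=A
         pickup(B) → towers=[E/D/C; F/A; G] holding=B
         pickup(G) → towers=[B; E/D/C; F/A] holding=G
     unstack(A, F) → towers=[B; E/D/C; F; G] holding=A  ← match
     unstack(C, D) → towers=[B; E/D; F/A; G] holding=C

unstack(A, F)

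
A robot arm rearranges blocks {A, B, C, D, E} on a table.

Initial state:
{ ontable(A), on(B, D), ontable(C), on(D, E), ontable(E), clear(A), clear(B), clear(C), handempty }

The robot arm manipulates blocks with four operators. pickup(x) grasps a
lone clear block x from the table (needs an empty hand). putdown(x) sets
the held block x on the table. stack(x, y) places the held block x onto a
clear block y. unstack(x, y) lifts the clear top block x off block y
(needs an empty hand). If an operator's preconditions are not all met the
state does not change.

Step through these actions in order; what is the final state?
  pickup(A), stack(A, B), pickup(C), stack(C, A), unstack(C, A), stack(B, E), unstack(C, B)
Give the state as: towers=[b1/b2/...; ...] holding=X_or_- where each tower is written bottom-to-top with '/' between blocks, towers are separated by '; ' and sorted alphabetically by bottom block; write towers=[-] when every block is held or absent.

towers=[E/D/B/A] holding=C

step 1 (pickup(A)): towers=[C; E/D/B] holding=A
step 2 (stack(A, B)): towers=[C; E/D/B/A] holding=-
step 3 (pickup(C)): towers=[E/D/B/A] holding=C
step 4 (stack(C, A)): towers=[E/D/B/A/C] holding=-
step 5 (unstack(C, A)): towers=[E/D/B/A] holding=C
step 6 (stack(B, E)) [no-op]: towers=[E/D/B/A] holding=C
step 7 (unstack(C, B)) [no-op]: towers=[E/D/B/A] holding=C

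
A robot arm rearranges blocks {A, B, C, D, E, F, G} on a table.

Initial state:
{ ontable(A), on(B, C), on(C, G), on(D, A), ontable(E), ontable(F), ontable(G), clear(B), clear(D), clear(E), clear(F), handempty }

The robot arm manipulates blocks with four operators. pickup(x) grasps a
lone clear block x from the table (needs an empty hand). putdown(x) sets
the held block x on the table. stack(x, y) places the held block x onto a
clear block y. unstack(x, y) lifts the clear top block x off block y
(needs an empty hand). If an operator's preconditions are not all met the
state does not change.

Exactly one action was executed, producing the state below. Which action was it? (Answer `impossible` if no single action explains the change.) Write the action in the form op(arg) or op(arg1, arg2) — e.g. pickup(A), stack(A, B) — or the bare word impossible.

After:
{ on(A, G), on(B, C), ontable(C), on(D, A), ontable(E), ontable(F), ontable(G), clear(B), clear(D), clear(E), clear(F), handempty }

target: towers=[C/B; E; F; G/A/D] holding=-
     unstack(B, C) → towers=[A/D; E; F; G/C] holding=B
         pickup(F) → towers=[A/D; E; G/C/B] holding=F
     unstack(D, A) → towers=[A; E; F; G/C/B] holding=D
         pickup(E) → towers=[A/D; F; G/C/B] holding=E
none of the 4 applicable actions match → impossible

impossible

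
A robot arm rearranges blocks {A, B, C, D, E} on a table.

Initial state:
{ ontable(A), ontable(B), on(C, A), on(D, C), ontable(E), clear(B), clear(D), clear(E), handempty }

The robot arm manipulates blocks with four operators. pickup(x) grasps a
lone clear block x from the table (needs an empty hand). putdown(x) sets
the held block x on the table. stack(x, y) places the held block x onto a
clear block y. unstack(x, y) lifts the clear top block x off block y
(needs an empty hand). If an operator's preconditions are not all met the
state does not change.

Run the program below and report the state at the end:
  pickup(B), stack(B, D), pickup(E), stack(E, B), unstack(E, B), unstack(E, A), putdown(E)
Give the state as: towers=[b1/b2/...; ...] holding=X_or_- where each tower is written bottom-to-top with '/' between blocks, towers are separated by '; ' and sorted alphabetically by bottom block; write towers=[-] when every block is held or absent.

step 1 (pickup(B)): towers=[A/C/D; E] holding=B
step 2 (stack(B, D)): towers=[A/C/D/B; E] holding=-
step 3 (pickup(E)): towers=[A/C/D/B] holding=E
step 4 (stack(E, B)): towers=[A/C/D/B/E] holding=-
step 5 (unstack(E, B)): towers=[A/C/D/B] holding=E
step 6 (unstack(E, A)) [no-op]: towers=[A/C/D/B] holding=E
step 7 (putdown(E)): towers=[A/C/D/B; E] holding=-

towers=[A/C/D/B; E] holding=-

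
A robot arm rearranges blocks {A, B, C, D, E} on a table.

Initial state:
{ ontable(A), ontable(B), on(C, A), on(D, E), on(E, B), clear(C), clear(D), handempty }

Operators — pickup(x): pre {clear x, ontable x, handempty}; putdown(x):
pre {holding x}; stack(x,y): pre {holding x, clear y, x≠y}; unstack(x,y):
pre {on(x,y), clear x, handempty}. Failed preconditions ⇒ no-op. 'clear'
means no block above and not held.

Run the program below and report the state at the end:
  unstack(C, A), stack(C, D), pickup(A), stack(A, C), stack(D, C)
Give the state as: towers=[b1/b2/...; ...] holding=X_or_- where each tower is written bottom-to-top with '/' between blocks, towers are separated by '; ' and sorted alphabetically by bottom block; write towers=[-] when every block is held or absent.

step 1 (unstack(C, A)): towers=[A; B/E/D] holding=C
step 2 (stack(C, D)): towers=[A; B/E/D/C] holding=-
step 3 (pickup(A)): towers=[B/E/D/C] holding=A
step 4 (stack(A, C)): towers=[B/E/D/C/A] holding=-
step 5 (stack(D, C)) [no-op]: towers=[B/E/D/C/A] holding=-

towers=[B/E/D/C/A] holding=-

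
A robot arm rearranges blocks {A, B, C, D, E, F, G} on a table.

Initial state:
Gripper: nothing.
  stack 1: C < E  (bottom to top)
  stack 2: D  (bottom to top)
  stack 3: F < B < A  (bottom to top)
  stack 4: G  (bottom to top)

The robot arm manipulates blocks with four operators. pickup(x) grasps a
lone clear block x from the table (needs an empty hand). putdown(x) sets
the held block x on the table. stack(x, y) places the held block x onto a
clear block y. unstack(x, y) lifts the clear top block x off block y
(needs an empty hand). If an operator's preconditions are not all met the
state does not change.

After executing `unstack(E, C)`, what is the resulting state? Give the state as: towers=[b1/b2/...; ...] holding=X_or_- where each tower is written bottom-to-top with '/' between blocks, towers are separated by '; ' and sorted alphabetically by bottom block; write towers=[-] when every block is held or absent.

before: towers=[C/E; D; F/B/A; G] holding=-
pre[unstack(E, C)]: on(E,C) yes, clear(E) yes, handempty yes
all met → apply unstack(E, C)
after:  towers=[C; D; F/B/A; G] holding=E

towers=[C; D; F/B/A; G] holding=E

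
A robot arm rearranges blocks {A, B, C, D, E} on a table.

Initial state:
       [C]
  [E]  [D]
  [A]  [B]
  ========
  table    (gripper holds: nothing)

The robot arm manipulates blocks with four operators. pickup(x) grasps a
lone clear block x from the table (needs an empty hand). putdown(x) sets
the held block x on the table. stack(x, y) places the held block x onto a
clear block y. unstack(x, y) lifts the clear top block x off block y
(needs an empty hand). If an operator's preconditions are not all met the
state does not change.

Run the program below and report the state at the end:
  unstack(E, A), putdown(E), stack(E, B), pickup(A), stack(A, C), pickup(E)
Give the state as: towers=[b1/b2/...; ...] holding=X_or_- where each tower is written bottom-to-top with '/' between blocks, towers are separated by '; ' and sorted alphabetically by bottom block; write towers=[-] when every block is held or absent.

step 1 (unstack(E, A)): towers=[A; B/D/C] holding=E
step 2 (putdown(E)): towers=[A; B/D/C; E] holding=-
step 3 (stack(E, B)) [no-op]: towers=[A; B/D/C; E] holding=-
step 4 (pickup(A)): towers=[B/D/C; E] holding=A
step 5 (stack(A, C)): towers=[B/D/C/A; E] holding=-
step 6 (pickup(E)): towers=[B/D/C/A] holding=E

towers=[B/D/C/A] holding=E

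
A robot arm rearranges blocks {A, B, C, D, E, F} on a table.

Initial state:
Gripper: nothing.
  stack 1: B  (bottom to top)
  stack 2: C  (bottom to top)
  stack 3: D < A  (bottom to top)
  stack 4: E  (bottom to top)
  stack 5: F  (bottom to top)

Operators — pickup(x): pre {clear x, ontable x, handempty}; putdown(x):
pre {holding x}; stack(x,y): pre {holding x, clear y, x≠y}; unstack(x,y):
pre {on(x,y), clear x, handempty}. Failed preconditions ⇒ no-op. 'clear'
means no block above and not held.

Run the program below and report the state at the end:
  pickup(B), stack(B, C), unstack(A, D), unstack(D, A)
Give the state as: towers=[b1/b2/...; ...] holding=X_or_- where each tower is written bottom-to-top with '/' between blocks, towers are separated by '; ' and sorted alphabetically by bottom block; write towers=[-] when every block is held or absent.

towers=[C/B; D; E; F] holding=A

step 1 (pickup(B)): towers=[C; D/A; E; F] holding=B
step 2 (stack(B, C)): towers=[C/B; D/A; E; F] holding=-
step 3 (unstack(A, D)): towers=[C/B; D; E; F] holding=A
step 4 (unstack(D, A)) [no-op]: towers=[C/B; D; E; F] holding=A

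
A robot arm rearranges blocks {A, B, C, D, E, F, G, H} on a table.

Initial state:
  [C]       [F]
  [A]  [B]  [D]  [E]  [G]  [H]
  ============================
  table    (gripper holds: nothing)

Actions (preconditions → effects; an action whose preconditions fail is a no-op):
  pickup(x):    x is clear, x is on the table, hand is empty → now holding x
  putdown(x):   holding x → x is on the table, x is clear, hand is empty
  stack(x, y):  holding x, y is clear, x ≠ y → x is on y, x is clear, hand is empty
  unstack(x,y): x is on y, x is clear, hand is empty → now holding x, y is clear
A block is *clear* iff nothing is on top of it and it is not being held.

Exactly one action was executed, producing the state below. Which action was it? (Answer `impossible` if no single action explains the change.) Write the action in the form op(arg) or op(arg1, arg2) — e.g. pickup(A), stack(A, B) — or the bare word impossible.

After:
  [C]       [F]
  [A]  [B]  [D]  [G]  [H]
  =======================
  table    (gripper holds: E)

pickup(E)

target: towers=[A/C; B; D/F; G; H] holding=E
         pickup(G) → towers=[A/C; B; D/F; E; H] holding=G
         pickup(E) → towers=[A/C; B; D/F; G; H] holding=E  ← match
         pickup(H) → towers=[A/C; B; D/F; E; G] holding=H
         pickup(B) → towers=[A/C; D/F; E; G; H] holding=B
     unstack(F, D) → towers=[A/C; B; D; E; G; H] holding=F
     unstack(C, A) → towers=[A; B; D/F; E; G; H] holding=C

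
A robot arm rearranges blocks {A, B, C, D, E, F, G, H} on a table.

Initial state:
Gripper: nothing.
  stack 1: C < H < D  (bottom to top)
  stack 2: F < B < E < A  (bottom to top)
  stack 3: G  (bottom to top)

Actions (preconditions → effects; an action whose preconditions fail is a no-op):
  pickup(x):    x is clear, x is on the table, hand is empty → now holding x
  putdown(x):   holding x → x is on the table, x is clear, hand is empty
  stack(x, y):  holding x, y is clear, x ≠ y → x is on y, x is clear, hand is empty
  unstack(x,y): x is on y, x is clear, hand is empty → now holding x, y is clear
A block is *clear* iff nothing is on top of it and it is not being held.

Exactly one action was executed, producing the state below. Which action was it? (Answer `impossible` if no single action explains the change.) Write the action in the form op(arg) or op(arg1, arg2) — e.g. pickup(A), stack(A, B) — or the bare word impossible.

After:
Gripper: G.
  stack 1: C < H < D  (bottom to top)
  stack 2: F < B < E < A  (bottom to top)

pickup(G)

target: towers=[C/H/D; F/B/E/A] holding=G
         pickup(G) → towers=[C/H/D; F/B/E/A] holding=G  ← match
     unstack(A, E) → towers=[C/H/D; F/B/E; G] holding=A
     unstack(D, H) → towers=[C/H; F/B/E/A; G] holding=D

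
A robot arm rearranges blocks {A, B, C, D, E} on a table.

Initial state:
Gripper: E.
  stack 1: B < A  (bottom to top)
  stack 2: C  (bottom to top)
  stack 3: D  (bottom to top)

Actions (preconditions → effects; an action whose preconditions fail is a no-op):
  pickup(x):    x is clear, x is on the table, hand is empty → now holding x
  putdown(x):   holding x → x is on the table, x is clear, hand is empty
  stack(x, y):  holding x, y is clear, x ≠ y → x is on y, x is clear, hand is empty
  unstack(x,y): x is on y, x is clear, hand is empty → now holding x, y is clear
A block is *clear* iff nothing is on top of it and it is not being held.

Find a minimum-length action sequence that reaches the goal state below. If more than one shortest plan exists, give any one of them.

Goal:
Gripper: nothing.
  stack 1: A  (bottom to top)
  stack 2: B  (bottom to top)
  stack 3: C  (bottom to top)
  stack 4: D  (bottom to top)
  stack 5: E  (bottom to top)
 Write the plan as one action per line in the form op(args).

step 1 (putdown(E)): towers=[B/A; C; D; E] holding=-
step 2 (unstack(A, B)): towers=[B; C; D; E] holding=A
step 3 (putdown(A)): towers=[A; B; C; D; E] holding=-
goal check: towers=[A; B; C; D; E] holding=- — reached (length 3, optimal by BFS)

putdown(E)
unstack(A, B)
putdown(A)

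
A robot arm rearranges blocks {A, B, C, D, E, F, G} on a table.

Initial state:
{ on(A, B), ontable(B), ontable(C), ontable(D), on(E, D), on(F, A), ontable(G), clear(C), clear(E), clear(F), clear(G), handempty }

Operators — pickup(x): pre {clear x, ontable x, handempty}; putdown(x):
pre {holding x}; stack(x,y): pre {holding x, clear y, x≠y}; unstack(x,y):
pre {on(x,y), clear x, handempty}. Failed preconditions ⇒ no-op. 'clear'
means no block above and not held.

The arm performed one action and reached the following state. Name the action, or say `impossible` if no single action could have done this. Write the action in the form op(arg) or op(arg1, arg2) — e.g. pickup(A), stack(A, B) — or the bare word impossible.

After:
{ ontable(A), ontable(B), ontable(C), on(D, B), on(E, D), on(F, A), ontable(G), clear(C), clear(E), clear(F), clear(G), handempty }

impossible

target: towers=[A/F; B/D/E; C; G] holding=-
     unstack(F, A) → towers=[B/A; C; D/E; G] holding=F
         pickup(G) → towers=[B/A/F; C; D/E] holding=G
     unstack(E, D) → towers=[B/A/F; C; D; G] holding=E
         pickup(C) → towers=[B/A/F; D/E; G] holding=C
none of the 4 applicable actions match → impossible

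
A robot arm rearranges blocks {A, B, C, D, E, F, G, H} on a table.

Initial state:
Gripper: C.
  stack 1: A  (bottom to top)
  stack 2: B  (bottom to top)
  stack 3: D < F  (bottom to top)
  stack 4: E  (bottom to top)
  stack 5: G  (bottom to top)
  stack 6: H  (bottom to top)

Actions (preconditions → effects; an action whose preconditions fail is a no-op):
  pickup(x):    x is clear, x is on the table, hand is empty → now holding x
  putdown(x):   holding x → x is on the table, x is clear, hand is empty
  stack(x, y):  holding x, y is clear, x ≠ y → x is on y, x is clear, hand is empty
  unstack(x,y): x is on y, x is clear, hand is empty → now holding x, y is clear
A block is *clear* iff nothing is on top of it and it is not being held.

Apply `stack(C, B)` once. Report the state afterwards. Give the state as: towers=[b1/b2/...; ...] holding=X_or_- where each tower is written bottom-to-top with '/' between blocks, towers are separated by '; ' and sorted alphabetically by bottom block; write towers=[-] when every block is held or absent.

before: towers=[A; B; D/F; E; G; H] holding=C
pre[stack(C, B)]: holding(C) ok, clear(B) ok, C≠B ok
all met → apply stack(C, B)
after:  towers=[A; B/C; D/F; E; G; H] holding=-

towers=[A; B/C; D/F; E; G; H] holding=-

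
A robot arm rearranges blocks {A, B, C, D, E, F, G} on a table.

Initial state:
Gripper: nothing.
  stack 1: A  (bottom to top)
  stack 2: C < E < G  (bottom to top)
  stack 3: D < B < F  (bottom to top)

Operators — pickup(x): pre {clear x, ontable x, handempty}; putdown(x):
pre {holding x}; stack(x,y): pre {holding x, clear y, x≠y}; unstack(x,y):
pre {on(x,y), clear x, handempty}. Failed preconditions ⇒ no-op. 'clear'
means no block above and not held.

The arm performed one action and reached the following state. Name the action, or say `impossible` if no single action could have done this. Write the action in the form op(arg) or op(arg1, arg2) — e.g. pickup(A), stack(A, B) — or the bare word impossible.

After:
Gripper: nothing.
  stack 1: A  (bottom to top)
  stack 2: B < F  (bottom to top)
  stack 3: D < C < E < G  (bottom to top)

impossible

target: towers=[A; B/F; D/C/E/G] holding=-
     unstack(F, B) → towers=[A; C/E/G; D/B] holding=F
     unstack(G, E) → towers=[A; C/E; D/B/F] holding=G
         pickup(A) → towers=[C/E/G; D/B/F] holding=A
none of the 3 applicable actions match → impossible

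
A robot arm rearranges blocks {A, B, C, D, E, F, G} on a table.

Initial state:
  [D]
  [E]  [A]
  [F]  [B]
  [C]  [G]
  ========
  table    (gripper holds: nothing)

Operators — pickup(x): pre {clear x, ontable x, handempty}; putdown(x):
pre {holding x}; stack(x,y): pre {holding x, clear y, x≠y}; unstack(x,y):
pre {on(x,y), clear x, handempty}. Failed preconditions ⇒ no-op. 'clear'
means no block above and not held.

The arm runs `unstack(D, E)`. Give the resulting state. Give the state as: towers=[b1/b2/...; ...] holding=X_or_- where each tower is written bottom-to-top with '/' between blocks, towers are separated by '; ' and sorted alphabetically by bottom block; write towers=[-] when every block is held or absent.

towers=[C/F/E; G/B/A] holding=D

before: towers=[C/F/E/D; G/B/A] holding=-
pre[unstack(D, E)]: on(D,E) ok, clear(D) ok, handempty ok
all met → apply unstack(D, E)
after:  towers=[C/F/E; G/B/A] holding=D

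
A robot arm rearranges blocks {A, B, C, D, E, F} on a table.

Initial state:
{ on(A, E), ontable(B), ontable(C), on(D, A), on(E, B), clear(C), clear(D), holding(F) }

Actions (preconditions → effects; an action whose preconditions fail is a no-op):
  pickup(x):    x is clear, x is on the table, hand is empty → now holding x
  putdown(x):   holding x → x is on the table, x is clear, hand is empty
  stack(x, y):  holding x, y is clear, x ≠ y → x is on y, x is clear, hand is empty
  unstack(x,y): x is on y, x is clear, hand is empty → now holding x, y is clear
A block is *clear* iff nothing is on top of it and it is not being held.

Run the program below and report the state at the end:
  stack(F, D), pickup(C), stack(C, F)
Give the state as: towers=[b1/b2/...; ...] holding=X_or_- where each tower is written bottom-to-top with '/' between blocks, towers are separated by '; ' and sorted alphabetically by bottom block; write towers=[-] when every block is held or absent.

step 1 (stack(F, D)): towers=[B/E/A/D/F; C] holding=-
step 2 (pickup(C)): towers=[B/E/A/D/F] holding=C
step 3 (stack(C, F)): towers=[B/E/A/D/F/C] holding=-

towers=[B/E/A/D/F/C] holding=-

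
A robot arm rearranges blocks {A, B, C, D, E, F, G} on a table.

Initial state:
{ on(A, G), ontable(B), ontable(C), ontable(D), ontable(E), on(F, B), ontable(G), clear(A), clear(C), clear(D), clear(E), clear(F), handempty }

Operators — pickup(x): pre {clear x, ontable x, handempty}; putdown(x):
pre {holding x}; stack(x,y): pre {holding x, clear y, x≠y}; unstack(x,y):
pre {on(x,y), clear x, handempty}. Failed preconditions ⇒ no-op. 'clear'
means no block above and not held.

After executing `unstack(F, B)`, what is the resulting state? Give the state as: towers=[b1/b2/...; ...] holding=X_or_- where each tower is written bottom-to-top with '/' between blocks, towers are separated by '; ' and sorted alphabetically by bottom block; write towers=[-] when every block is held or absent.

before: towers=[B/F; C; D; E; G/A] holding=-
pre[unstack(F, B)]: on(F,B) ✓, clear(F) ✓, handempty ✓
all met → apply unstack(F, B)
after:  towers=[B; C; D; E; G/A] holding=F

towers=[B; C; D; E; G/A] holding=F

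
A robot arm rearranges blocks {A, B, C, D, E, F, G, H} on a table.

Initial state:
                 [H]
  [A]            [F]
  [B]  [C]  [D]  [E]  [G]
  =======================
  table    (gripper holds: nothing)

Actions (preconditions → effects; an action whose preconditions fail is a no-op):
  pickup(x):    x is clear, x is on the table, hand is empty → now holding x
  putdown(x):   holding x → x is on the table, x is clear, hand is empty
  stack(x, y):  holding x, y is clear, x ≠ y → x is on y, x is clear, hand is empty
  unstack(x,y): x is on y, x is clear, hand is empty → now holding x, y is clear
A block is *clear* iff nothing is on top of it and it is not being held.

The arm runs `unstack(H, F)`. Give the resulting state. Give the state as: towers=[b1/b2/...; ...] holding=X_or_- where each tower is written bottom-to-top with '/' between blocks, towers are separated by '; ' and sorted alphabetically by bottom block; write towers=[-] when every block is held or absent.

towers=[B/A; C; D; E/F; G] holding=H

before: towers=[B/A; C; D; E/F/H; G] holding=-
pre[unstack(H, F)]: on(H,F) yes, clear(H) yes, handempty yes
all met → apply unstack(H, F)
after:  towers=[B/A; C; D; E/F; G] holding=H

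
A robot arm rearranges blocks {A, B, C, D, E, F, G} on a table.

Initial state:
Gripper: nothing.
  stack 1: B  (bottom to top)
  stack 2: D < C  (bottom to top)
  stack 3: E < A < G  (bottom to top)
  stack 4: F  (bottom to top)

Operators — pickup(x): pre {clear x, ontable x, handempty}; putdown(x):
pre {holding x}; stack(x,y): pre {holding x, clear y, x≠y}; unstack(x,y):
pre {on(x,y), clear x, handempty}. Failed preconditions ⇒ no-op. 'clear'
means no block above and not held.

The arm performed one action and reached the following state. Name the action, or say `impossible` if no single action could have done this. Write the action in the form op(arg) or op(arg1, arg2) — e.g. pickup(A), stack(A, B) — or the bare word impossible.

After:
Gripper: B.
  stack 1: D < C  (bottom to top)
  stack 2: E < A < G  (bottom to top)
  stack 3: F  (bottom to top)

target: towers=[D/C; E/A/G; F] holding=B
         pickup(B) → towers=[D/C; E/A/G; F] holding=B  ← match
         pickup(F) → towers=[B; D/C; E/A/G] holding=F
     unstack(G, A) → towers=[B; D/C; E/A; F] holding=G
     unstack(C, D) → towers=[B; D; E/A/G; F] holding=C

pickup(B)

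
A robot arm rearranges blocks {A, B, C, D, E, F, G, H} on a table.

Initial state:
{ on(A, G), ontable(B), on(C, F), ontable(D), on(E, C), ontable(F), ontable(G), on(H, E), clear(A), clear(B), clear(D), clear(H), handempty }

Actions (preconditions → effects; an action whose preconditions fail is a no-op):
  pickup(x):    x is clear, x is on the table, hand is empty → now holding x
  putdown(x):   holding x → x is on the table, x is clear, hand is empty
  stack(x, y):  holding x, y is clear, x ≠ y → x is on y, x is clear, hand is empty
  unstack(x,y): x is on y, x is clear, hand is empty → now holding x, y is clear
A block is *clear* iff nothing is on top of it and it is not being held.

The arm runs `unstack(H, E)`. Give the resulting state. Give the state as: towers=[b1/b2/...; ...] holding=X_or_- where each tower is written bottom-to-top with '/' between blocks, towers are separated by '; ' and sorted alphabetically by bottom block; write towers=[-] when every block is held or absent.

before: towers=[B; D; F/C/E/H; G/A] holding=-
pre[unstack(H, E)]: on(H,E) ok, clear(H) ok, handempty ok
all met → apply unstack(H, E)
after:  towers=[B; D; F/C/E; G/A] holding=H

towers=[B; D; F/C/E; G/A] holding=H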